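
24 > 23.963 True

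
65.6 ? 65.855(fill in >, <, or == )<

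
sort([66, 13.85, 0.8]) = [0.8, 13.85, 66]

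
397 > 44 True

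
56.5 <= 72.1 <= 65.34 False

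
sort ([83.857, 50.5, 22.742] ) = [22.742, 50.5, 83.857]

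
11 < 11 False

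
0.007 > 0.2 False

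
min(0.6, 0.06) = 0.06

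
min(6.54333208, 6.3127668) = 6.3127668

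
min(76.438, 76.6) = 76.438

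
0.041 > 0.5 False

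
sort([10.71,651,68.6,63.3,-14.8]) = [-14.8,10.71,63.3,68.6,651]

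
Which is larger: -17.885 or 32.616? 32.616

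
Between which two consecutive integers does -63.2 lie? -64 and -63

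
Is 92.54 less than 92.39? No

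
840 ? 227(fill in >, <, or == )>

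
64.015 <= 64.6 True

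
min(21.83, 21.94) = 21.83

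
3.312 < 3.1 False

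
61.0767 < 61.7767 True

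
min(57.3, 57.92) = 57.3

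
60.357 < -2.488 False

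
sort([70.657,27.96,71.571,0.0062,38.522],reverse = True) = [71.571,70.657,38.522,27.96,0.0062]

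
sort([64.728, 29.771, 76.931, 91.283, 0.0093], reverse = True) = [91.283, 76.931, 64.728, 29.771, 0.0093]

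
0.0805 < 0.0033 False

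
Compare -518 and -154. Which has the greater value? -154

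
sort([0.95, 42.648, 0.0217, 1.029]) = [0.0217, 0.95, 1.029, 42.648]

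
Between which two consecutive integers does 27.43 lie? 27 and 28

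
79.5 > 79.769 False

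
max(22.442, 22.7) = 22.7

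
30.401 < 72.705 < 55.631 False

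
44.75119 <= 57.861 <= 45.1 False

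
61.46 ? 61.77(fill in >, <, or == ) <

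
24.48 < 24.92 True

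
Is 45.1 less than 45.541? Yes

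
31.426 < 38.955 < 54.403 True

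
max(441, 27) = 441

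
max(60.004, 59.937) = 60.004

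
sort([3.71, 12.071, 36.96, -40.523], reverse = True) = [36.96, 12.071, 3.71, -40.523]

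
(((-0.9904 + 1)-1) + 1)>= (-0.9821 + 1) False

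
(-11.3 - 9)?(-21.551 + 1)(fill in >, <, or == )>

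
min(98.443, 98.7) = 98.443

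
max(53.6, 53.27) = 53.6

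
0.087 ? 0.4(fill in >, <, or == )<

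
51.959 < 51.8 False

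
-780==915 False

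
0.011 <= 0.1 True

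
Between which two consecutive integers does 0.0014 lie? 0 and 1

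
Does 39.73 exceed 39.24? Yes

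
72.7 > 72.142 True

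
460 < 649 True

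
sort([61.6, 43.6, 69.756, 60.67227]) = [43.6, 60.67227, 61.6, 69.756]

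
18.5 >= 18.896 False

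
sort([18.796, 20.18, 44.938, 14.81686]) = [14.81686, 18.796, 20.18, 44.938]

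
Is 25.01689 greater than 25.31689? No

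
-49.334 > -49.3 False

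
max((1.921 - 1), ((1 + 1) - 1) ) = 1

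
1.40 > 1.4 False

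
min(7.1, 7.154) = 7.1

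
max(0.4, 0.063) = 0.4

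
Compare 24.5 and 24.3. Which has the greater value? 24.5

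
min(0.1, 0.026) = 0.026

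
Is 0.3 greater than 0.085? Yes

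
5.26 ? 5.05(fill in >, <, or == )>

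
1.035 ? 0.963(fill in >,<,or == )>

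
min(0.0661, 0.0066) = 0.0066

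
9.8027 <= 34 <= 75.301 True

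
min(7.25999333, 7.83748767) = 7.25999333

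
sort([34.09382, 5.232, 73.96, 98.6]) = [5.232, 34.09382, 73.96, 98.6]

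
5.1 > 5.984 False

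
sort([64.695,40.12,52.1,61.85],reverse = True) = [64.695,61.85,52.1,40.12]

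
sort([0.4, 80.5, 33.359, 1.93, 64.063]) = [0.4, 1.93, 33.359, 64.063, 80.5]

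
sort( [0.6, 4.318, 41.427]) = [0.6, 4.318, 41.427]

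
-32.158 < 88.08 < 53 False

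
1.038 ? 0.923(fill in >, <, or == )>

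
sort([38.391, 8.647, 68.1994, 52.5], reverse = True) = [68.1994, 52.5, 38.391, 8.647]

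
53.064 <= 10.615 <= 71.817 False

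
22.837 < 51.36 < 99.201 True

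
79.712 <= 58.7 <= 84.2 False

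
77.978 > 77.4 True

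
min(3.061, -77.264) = -77.264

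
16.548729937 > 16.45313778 True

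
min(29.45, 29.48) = 29.45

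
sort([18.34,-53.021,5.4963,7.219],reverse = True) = [18.34,7.219,5.4963,-53.021]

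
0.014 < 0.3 True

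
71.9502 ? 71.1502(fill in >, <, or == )>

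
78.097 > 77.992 True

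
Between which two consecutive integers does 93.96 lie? 93 and 94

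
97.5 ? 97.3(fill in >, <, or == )>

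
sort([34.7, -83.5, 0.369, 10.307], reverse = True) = [34.7, 10.307, 0.369, -83.5]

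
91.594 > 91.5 True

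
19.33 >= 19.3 True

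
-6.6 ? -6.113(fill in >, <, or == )<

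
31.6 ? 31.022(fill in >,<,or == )>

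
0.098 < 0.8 True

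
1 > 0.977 True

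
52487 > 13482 True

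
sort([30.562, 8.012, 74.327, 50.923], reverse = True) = [74.327, 50.923, 30.562, 8.012]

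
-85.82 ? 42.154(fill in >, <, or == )<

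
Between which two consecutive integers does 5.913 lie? 5 and 6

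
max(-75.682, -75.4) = -75.4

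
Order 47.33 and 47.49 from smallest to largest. 47.33, 47.49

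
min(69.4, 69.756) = 69.4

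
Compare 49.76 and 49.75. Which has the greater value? 49.76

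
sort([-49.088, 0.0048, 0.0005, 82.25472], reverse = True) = [82.25472, 0.0048, 0.0005, -49.088]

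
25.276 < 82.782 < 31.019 False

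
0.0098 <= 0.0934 True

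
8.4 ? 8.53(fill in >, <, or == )<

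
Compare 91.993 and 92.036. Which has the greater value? 92.036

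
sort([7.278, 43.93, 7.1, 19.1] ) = [7.1, 7.278, 19.1, 43.93]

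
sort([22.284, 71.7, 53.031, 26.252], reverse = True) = [71.7, 53.031, 26.252, 22.284]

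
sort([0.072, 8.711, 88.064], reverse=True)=[88.064, 8.711, 0.072]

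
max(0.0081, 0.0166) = 0.0166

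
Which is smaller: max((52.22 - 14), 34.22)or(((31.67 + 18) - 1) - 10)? max((52.22 - 14), 34.22)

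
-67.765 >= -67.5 False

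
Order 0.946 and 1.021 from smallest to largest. 0.946, 1.021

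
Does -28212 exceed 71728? No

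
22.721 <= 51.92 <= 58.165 True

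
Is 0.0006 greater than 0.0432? No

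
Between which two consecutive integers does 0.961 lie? 0 and 1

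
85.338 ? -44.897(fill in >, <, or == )>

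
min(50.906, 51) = 50.906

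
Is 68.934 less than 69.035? Yes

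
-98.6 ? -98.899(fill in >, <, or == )>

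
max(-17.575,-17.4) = -17.4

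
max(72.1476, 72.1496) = 72.1496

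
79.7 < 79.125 False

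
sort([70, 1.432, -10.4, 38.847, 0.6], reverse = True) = [70, 38.847, 1.432, 0.6, -10.4]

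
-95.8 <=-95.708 True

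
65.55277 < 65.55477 True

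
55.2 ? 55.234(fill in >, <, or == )<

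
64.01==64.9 False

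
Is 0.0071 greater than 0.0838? No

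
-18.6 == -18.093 False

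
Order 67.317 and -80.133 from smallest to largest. -80.133, 67.317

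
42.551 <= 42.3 False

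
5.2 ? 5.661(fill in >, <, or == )<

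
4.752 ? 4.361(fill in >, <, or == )>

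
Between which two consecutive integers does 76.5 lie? 76 and 77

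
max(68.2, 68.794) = 68.794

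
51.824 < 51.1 False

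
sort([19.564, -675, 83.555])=[-675, 19.564, 83.555]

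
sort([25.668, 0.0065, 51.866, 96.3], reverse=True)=[96.3, 51.866, 25.668, 0.0065]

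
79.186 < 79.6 True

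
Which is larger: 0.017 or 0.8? 0.8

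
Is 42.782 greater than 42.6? Yes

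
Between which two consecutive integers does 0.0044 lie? 0 and 1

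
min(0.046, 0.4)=0.046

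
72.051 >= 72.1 False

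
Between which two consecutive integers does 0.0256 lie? 0 and 1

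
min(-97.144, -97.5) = -97.5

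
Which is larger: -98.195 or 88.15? 88.15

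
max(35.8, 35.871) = 35.871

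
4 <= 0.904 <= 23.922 False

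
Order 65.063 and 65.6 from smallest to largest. 65.063, 65.6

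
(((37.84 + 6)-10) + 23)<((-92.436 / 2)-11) False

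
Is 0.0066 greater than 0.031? No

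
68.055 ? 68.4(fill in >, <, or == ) <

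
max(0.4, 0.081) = 0.4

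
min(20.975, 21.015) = 20.975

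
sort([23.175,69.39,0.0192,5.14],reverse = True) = [69.39,23.175,5.14,0.0192]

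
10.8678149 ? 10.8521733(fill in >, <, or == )>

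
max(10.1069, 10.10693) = 10.10693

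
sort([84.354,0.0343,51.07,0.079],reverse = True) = [84.354,51.07,0.079,0.0343]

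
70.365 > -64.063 True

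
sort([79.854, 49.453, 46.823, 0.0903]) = [0.0903, 46.823, 49.453, 79.854]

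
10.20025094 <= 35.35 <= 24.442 False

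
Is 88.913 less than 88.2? No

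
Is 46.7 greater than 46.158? Yes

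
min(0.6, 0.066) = 0.066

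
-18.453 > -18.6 True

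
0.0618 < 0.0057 False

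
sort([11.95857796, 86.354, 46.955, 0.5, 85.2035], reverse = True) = [86.354, 85.2035, 46.955, 11.95857796, 0.5]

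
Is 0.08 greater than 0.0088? Yes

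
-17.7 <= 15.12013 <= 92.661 True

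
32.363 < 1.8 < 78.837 False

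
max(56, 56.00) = 56.00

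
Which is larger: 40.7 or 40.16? 40.7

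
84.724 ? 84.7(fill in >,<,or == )>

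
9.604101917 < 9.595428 False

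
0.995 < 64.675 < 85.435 True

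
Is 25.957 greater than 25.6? Yes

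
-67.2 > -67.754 True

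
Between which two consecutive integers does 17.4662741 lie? 17 and 18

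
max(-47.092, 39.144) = 39.144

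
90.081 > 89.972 True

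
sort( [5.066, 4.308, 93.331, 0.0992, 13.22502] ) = [0.0992, 4.308, 5.066, 13.22502, 93.331]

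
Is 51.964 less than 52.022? Yes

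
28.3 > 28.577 False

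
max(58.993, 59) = 59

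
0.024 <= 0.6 True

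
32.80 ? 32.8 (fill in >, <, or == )==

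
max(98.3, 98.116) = 98.3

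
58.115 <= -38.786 False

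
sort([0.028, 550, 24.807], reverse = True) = [550, 24.807, 0.028]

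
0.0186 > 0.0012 True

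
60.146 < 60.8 True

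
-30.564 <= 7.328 True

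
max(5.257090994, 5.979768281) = 5.979768281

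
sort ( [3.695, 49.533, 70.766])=[3.695, 49.533, 70.766]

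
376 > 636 False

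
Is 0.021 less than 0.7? Yes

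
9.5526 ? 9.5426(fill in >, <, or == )>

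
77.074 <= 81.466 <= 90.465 True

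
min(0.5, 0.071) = 0.071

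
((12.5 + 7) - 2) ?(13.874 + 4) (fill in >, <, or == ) <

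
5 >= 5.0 True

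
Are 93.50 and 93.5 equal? Yes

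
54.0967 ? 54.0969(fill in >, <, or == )<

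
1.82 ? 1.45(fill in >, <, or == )>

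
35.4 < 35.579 True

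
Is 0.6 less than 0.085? No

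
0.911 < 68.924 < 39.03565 False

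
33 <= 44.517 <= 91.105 True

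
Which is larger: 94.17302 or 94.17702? 94.17702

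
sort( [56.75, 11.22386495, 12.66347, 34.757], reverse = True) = [56.75, 34.757, 12.66347, 11.22386495]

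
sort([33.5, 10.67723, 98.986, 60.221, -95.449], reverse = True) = [98.986, 60.221, 33.5, 10.67723, -95.449]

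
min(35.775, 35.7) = 35.7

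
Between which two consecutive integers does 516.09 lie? 516 and 517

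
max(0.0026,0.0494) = 0.0494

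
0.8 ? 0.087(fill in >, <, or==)>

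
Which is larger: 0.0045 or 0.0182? 0.0182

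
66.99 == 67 False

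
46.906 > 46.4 True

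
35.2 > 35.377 False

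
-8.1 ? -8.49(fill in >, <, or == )>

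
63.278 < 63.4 True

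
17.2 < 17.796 True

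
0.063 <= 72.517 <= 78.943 True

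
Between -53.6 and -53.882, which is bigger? -53.6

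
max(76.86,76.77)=76.86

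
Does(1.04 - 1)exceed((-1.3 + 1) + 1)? No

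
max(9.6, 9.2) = 9.6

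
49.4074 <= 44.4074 False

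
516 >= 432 True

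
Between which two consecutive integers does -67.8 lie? -68 and -67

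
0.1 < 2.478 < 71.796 True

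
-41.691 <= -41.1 True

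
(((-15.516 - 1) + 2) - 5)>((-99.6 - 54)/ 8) False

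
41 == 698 False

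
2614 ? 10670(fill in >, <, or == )<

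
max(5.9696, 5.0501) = 5.9696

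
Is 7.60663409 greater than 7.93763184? No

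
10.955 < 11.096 True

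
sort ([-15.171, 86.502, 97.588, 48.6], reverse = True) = [97.588, 86.502, 48.6, -15.171]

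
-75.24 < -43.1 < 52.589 True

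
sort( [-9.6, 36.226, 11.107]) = [-9.6, 11.107, 36.226]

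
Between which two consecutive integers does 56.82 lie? 56 and 57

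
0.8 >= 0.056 True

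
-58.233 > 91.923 False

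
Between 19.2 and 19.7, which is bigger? 19.7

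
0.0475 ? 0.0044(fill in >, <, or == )>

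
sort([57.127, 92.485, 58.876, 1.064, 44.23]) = [1.064, 44.23, 57.127, 58.876, 92.485]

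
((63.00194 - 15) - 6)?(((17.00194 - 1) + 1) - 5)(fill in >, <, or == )>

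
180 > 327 False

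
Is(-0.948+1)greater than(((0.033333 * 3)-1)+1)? No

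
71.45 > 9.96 True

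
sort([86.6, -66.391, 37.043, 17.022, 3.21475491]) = [-66.391, 3.21475491, 17.022, 37.043, 86.6]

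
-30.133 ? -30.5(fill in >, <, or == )>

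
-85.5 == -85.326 False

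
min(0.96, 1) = 0.96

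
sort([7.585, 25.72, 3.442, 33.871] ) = [3.442, 7.585, 25.72, 33.871]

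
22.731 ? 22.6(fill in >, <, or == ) >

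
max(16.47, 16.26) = 16.47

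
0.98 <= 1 True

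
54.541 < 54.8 True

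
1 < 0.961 False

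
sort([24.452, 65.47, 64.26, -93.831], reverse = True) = [65.47, 64.26, 24.452, -93.831]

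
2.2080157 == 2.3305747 False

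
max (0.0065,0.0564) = 0.0564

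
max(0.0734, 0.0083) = 0.0734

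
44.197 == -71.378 False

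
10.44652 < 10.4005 False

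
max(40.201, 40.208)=40.208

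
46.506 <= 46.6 True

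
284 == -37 False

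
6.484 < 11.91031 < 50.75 True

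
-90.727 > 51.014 False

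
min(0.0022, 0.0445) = 0.0022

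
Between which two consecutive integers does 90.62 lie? 90 and 91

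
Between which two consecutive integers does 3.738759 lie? 3 and 4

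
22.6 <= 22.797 True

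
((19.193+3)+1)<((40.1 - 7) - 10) False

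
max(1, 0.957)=1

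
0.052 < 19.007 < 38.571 True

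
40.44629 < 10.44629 False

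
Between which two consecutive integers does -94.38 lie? -95 and -94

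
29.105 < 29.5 True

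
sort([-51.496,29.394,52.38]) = [-51.496,29.394,52.38]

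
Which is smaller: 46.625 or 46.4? 46.4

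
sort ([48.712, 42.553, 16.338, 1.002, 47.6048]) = [1.002, 16.338, 42.553, 47.6048, 48.712]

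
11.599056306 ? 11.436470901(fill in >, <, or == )>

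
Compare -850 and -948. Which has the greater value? -850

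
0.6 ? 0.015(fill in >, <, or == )>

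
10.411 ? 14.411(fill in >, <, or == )<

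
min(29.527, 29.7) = 29.527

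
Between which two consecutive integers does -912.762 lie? -913 and -912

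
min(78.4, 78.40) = 78.4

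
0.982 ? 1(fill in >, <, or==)<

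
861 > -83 True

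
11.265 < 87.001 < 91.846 True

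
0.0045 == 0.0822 False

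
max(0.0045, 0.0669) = 0.0669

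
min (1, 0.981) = 0.981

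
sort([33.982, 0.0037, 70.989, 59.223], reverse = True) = [70.989, 59.223, 33.982, 0.0037]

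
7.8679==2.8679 False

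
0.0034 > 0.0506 False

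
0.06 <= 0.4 True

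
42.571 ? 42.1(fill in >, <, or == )>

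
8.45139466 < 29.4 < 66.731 True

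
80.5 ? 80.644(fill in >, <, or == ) <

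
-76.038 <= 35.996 True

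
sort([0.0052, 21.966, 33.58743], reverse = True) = [33.58743, 21.966, 0.0052]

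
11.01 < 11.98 True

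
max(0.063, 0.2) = 0.2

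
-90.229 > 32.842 False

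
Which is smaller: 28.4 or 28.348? 28.348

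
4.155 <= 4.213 True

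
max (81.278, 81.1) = 81.278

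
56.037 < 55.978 False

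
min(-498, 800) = -498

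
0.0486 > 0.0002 True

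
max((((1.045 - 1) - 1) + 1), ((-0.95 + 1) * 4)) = 0.2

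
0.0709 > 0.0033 True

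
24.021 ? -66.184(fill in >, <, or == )>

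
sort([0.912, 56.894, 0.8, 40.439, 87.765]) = [0.8, 0.912, 40.439, 56.894, 87.765]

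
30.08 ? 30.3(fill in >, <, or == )<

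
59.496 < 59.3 False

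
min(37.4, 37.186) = 37.186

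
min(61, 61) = 61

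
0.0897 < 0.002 False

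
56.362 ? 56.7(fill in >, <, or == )<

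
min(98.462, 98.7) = 98.462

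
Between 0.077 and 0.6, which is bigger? 0.6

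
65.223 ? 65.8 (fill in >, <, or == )<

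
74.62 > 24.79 True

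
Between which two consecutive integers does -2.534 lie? -3 and -2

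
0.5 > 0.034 True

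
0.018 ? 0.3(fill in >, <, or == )<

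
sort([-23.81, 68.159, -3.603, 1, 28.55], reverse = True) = [68.159, 28.55, 1, -3.603, -23.81]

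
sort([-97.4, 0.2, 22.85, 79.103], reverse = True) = [79.103, 22.85, 0.2, -97.4]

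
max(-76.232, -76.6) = -76.232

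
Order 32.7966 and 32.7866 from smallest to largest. 32.7866, 32.7966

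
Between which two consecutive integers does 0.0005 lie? 0 and 1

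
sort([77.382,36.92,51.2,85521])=[36.92,51.2,77.382,85521]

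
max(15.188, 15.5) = 15.5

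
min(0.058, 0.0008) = 0.0008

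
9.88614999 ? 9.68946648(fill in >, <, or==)>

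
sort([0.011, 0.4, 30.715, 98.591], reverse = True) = [98.591, 30.715, 0.4, 0.011]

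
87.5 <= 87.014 False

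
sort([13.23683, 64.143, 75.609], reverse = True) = [75.609, 64.143, 13.23683]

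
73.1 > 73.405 False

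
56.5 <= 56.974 True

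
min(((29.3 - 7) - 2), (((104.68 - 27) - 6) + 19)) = 20.3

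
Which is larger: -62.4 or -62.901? -62.4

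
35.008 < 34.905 False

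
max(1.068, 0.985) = 1.068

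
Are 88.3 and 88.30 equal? Yes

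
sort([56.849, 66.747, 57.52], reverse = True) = [66.747, 57.52, 56.849]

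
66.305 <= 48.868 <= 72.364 False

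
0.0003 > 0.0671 False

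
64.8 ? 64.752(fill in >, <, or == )>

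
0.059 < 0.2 True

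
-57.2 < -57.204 False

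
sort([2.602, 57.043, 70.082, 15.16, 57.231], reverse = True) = [70.082, 57.231, 57.043, 15.16, 2.602]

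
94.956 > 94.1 True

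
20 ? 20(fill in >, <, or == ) ==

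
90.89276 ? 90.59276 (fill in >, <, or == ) >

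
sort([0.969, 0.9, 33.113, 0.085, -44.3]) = [-44.3, 0.085, 0.9, 0.969, 33.113]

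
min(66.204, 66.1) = 66.1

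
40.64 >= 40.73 False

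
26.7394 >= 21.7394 True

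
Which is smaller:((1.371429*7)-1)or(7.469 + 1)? (7.469 + 1)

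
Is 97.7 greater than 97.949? No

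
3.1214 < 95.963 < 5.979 False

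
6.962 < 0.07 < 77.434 False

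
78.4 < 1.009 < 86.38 False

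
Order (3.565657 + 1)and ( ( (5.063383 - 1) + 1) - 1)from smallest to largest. ( ( (5.063383 - 1) + 1) - 1),(3.565657 + 1)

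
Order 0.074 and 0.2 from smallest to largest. 0.074, 0.2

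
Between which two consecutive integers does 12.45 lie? 12 and 13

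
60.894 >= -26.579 True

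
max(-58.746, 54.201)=54.201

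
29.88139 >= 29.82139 True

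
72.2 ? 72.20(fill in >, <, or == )==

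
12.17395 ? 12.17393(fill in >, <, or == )>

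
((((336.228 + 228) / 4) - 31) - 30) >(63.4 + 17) False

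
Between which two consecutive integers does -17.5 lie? -18 and -17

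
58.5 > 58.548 False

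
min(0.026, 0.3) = 0.026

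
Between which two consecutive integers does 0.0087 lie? 0 and 1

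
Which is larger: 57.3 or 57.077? 57.3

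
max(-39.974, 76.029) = 76.029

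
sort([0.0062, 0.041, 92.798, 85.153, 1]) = [0.0062, 0.041, 1, 85.153, 92.798]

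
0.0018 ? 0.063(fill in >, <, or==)<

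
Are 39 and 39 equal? Yes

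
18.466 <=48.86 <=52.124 True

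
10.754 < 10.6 False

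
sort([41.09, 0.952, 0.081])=[0.081, 0.952, 41.09]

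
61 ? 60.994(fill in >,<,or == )>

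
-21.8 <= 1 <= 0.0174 False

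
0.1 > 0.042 True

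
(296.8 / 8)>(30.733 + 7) False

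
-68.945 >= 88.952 False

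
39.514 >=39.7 False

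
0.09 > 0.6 False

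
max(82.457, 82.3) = 82.457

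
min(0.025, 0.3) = 0.025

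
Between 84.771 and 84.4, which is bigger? 84.771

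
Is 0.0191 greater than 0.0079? Yes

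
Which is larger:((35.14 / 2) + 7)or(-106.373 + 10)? ((35.14 / 2) + 7)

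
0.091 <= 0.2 True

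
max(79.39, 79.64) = 79.64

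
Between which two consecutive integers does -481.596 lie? -482 and -481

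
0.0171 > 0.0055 True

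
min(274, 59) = 59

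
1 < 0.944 False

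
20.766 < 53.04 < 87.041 True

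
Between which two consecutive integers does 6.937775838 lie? 6 and 7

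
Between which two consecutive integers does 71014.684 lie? 71014 and 71015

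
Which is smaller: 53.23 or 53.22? 53.22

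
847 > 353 True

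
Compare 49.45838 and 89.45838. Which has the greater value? 89.45838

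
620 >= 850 False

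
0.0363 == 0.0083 False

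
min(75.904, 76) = 75.904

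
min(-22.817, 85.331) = -22.817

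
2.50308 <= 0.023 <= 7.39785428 False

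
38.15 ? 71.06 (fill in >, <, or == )<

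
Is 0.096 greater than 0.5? No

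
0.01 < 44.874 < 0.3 False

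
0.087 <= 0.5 True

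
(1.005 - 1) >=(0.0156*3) False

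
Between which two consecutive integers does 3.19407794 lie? 3 and 4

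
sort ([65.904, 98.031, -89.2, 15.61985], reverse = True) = [98.031, 65.904, 15.61985, -89.2]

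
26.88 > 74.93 False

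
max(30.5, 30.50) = 30.50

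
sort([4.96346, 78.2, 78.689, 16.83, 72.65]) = [4.96346, 16.83, 72.65, 78.2, 78.689]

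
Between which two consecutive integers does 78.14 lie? 78 and 79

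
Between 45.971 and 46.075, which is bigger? 46.075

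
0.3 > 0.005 True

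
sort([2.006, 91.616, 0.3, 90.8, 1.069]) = [0.3, 1.069, 2.006, 90.8, 91.616]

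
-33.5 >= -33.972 True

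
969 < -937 False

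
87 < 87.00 False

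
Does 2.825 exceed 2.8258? No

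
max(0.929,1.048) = 1.048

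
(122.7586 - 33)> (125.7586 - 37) True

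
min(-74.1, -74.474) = -74.474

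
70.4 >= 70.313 True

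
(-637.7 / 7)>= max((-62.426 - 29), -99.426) True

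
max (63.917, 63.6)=63.917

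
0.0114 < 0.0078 False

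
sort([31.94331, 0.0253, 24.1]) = [0.0253, 24.1, 31.94331]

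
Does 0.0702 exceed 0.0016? Yes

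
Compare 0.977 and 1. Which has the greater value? 1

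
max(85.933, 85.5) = 85.933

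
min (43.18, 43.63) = 43.18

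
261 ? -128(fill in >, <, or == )>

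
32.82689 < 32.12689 False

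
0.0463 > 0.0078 True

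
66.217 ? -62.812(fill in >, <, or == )>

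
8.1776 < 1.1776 False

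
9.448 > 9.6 False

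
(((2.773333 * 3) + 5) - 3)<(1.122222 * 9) False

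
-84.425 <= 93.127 True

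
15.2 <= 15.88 True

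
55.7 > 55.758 False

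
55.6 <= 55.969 True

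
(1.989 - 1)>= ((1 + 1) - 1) False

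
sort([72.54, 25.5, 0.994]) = [0.994, 25.5, 72.54]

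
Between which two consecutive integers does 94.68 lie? 94 and 95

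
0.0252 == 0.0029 False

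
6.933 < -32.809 False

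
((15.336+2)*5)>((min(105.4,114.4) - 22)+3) True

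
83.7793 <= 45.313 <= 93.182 False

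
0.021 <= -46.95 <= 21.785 False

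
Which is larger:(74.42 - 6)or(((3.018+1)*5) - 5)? (74.42 - 6)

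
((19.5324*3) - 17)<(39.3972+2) False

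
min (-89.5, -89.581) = -89.581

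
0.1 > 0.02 True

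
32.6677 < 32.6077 False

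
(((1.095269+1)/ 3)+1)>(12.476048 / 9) True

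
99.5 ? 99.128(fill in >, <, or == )>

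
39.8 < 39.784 False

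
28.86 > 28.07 True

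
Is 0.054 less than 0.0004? No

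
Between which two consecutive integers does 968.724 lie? 968 and 969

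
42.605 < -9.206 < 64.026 False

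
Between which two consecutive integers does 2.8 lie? 2 and 3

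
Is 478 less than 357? No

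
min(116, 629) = 116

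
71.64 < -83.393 False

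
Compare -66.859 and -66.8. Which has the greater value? -66.8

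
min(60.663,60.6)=60.6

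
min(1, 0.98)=0.98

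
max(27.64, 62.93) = 62.93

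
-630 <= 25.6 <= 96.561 True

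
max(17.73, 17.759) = 17.759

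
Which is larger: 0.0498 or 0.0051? 0.0498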